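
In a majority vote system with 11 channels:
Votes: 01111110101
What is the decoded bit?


Ones: 8 out of 11
Threshold: 6

1 (8/11 voted 1)


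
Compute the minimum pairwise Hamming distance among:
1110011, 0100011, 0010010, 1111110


Comparing all pairs, minimum distance: 2
Can detect 1 errors, correct 0 errors

2


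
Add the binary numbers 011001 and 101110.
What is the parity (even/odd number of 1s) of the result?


011001 = 25
101110 = 46
Sum = 71 = 1000111
1s count = 4

even parity (4 ones in 1000111)


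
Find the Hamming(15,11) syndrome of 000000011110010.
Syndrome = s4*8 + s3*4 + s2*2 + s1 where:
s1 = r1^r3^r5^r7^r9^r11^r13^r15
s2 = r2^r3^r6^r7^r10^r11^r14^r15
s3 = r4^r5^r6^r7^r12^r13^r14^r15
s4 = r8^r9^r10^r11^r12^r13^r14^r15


s1=0, s2=1, s3=1, s4=1

Syndrome = 14 (error at position 14)


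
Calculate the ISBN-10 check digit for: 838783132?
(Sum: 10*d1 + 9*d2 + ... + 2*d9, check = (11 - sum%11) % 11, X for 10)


Weighted sum: 300
300 mod 11 = 3

Check digit: 8


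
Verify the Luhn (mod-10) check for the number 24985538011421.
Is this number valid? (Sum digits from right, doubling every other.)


Luhn sum = 57
57 mod 10 = 7

Invalid (Luhn sum mod 10 = 7)


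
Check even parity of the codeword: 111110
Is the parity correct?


Number of 1s: 5

No, parity error (5 ones)


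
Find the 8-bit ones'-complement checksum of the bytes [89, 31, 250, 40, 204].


Sum = 614 mod 256 = 102
Complement = 153

153


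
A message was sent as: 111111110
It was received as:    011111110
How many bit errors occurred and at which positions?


XOR: 100000000

1 error(s) at position(s): 0


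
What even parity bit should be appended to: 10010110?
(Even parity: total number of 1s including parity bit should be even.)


Number of 1s in data: 4
Parity bit: 0

0


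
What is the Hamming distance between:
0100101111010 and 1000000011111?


XOR: 1100101100101
Count of 1s: 7

7


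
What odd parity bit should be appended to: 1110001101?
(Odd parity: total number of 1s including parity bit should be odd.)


Number of 1s in data: 6
Parity bit: 1

1


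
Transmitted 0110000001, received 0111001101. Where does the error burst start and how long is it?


XOR: 0001001100

Burst at position 3, length 5


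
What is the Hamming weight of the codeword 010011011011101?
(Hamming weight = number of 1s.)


Counting 1s in 010011011011101

9


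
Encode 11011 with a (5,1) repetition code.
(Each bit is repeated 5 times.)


Each bit -> 5 copies

1111111111000001111111111


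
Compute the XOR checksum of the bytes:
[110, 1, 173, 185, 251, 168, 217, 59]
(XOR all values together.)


XOR chain: 110 ^ 1 ^ 173 ^ 185 ^ 251 ^ 168 ^ 217 ^ 59 = 202

202


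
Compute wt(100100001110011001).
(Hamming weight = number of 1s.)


Counting 1s in 100100001110011001

8


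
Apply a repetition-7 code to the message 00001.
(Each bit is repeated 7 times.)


Each bit -> 7 copies

00000000000000000000000000001111111


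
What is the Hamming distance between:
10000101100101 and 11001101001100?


XOR: 01001000101001
Count of 1s: 5

5


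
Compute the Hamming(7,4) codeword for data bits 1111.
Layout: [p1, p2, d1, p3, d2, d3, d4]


Parity bits: p1=1, p2=1, p3=1

1111111


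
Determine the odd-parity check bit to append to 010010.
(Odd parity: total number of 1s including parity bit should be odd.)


Number of 1s in data: 2
Parity bit: 1

1


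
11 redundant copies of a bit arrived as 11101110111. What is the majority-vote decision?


Ones: 9 out of 11
Threshold: 6

1 (9/11 voted 1)


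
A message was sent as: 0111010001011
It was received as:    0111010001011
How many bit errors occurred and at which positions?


XOR: 0000000000000

0 errors (received matches sent)


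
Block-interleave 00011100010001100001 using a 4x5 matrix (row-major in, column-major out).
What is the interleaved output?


Matrix:
  00011
  10001
  00011
  00001
Read columns: 01000000000010101111

01000000000010101111


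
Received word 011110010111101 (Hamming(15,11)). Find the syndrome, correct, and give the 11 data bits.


Syndrome = 7: error at position 7

Data: 11010111101 (corrected bit 7)


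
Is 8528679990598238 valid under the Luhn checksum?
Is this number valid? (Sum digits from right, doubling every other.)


Luhn sum = 94
94 mod 10 = 4

Invalid (Luhn sum mod 10 = 4)


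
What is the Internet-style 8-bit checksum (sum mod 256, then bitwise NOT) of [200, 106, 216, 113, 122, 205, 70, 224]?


Sum = 1256 mod 256 = 232
Complement = 23

23


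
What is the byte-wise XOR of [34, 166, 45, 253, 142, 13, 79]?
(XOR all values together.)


XOR chain: 34 ^ 166 ^ 45 ^ 253 ^ 142 ^ 13 ^ 79 = 152

152


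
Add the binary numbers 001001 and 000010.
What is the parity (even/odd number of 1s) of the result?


001001 = 9
000010 = 2
Sum = 11 = 1011
1s count = 3

odd parity (3 ones in 1011)


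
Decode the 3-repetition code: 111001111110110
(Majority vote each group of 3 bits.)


Groups: 111, 001, 111, 110, 110
Majority votes: 10111

10111


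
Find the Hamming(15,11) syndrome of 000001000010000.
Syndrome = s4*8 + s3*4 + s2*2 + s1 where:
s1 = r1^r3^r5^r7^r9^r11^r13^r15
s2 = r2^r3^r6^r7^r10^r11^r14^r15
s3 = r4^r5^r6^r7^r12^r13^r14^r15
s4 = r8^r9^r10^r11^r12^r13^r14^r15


s1=1, s2=0, s3=1, s4=1

Syndrome = 13 (error at position 13)


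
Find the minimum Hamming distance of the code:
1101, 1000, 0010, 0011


Comparing all pairs, minimum distance: 1
Can detect 0 errors, correct 0 errors

1


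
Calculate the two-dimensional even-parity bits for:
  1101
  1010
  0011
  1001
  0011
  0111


Row parities: 100001
Column parities: 1001

Row P: 100001, Col P: 1001, Corner: 0


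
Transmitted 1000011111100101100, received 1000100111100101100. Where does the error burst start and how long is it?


XOR: 0000111000000000000

Burst at position 4, length 3


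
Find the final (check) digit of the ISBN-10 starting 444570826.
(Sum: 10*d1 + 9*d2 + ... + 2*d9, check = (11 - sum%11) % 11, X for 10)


Weighted sum: 235
235 mod 11 = 4

Check digit: 7


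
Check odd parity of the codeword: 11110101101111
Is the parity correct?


Number of 1s: 11

Yes, parity is correct (11 ones)


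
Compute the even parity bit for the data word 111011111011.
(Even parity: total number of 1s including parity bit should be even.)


Number of 1s in data: 10
Parity bit: 0

0


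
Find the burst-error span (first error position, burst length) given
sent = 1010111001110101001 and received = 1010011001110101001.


XOR: 0000100000000000000

Burst at position 4, length 1


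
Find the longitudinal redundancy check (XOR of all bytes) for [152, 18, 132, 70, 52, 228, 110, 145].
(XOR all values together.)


XOR chain: 152 ^ 18 ^ 132 ^ 70 ^ 52 ^ 228 ^ 110 ^ 145 = 103

103


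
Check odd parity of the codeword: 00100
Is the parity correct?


Number of 1s: 1

Yes, parity is correct (1 ones)


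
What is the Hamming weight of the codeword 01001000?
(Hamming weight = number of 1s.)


Counting 1s in 01001000

2


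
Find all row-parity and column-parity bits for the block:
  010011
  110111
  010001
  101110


Row parities: 1100
Column parities: 011011

Row P: 1100, Col P: 011011, Corner: 0


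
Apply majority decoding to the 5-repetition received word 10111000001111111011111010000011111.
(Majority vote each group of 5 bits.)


Groups: 10111, 00000, 11111, 11011, 11101, 00000, 11111
Majority votes: 1011101

1011101


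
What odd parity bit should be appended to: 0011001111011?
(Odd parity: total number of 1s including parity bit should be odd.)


Number of 1s in data: 8
Parity bit: 1

1


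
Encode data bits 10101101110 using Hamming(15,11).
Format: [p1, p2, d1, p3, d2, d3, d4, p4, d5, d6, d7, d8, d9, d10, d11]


Parity bits: p1=1, p2=0, p3=0, p4=1

101001011101110


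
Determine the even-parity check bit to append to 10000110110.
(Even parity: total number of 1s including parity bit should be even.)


Number of 1s in data: 5
Parity bit: 1

1


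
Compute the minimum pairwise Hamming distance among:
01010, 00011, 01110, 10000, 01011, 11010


Comparing all pairs, minimum distance: 1
Can detect 0 errors, correct 0 errors

1


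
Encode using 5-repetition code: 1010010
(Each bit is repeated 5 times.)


Each bit -> 5 copies

11111000001111100000000001111100000


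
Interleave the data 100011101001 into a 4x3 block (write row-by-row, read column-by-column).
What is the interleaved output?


Matrix:
  100
  011
  101
  001
Read columns: 101001000111

101001000111


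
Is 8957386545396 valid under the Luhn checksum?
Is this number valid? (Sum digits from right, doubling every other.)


Luhn sum = 67
67 mod 10 = 7

Invalid (Luhn sum mod 10 = 7)


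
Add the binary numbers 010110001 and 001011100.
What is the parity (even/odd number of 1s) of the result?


010110001 = 177
001011100 = 92
Sum = 269 = 100001101
1s count = 4

even parity (4 ones in 100001101)


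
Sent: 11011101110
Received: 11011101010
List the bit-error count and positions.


XOR: 00000000100

1 error(s) at position(s): 8


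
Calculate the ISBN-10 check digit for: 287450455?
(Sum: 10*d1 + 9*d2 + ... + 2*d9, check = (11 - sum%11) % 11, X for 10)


Weighted sum: 247
247 mod 11 = 5

Check digit: 6


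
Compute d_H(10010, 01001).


XOR: 11011
Count of 1s: 4

4


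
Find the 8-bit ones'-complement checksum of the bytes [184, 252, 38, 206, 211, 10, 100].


Sum = 1001 mod 256 = 233
Complement = 22

22


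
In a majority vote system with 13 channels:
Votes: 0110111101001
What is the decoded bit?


Ones: 8 out of 13
Threshold: 7

1 (8/13 voted 1)


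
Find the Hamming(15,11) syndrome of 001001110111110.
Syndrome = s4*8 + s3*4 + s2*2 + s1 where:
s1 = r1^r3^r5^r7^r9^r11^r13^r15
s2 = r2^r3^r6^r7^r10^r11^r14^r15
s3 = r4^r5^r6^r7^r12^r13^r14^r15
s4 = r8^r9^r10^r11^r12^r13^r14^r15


s1=0, s2=0, s3=1, s4=0

Syndrome = 4 (error at position 4)


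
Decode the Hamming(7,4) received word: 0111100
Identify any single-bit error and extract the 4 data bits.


Syndrome = 0: no error detected

Data: 1100 (no errors)


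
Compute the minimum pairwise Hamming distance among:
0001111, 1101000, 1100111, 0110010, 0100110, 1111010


Comparing all pairs, minimum distance: 2
Can detect 1 errors, correct 0 errors

2


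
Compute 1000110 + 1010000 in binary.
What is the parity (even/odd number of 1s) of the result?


1000110 = 70
1010000 = 80
Sum = 150 = 10010110
1s count = 4

even parity (4 ones in 10010110)


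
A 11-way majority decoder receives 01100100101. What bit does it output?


Ones: 5 out of 11
Threshold: 6

0 (5/11 voted 1)


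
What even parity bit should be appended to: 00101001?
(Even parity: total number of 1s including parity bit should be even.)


Number of 1s in data: 3
Parity bit: 1

1


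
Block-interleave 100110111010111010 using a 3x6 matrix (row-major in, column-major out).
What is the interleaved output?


Matrix:
  100110
  111010
  111010
Read columns: 111011011100111000

111011011100111000


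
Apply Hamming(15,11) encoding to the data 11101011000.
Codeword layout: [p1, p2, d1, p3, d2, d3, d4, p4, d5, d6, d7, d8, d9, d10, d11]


Parity bits: p1=0, p2=1, p3=1, p4=1

011111011011000


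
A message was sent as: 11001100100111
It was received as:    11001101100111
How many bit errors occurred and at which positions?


XOR: 00000001000000

1 error(s) at position(s): 7


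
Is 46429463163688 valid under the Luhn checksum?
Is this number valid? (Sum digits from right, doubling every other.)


Luhn sum = 78
78 mod 10 = 8

Invalid (Luhn sum mod 10 = 8)


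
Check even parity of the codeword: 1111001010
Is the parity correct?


Number of 1s: 6

Yes, parity is correct (6 ones)


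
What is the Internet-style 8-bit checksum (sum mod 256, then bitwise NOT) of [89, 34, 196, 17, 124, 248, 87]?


Sum = 795 mod 256 = 27
Complement = 228

228


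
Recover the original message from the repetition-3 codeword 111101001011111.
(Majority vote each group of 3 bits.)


Groups: 111, 101, 001, 011, 111
Majority votes: 11011

11011


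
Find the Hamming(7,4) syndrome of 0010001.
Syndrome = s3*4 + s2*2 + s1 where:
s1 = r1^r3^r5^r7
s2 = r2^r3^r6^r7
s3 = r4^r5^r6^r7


s1=0, s2=0, s3=1

Syndrome = 4 (error at position 4)


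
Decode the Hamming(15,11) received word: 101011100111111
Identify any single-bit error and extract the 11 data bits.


Syndrome = 7: error at position 7

Data: 11100111111 (corrected bit 7)


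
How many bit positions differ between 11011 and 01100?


XOR: 10111
Count of 1s: 4

4


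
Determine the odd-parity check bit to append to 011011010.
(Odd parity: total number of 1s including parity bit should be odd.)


Number of 1s in data: 5
Parity bit: 0

0


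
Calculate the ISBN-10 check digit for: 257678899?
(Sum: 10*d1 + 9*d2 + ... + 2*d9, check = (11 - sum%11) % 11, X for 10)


Weighted sum: 322
322 mod 11 = 3

Check digit: 8


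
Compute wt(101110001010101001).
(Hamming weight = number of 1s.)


Counting 1s in 101110001010101001

9


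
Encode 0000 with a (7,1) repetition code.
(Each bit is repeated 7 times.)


Each bit -> 7 copies

0000000000000000000000000000


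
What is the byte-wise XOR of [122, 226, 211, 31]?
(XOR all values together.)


XOR chain: 122 ^ 226 ^ 211 ^ 31 = 84

84


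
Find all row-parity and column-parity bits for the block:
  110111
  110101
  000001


Row parities: 101
Column parities: 000011

Row P: 101, Col P: 000011, Corner: 0


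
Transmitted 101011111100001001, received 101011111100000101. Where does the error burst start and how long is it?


XOR: 000000000000001100

Burst at position 14, length 2


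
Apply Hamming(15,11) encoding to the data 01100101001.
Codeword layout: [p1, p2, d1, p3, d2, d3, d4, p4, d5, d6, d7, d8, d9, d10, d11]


Parity bits: p1=0, p2=1, p3=0, p4=1

010011010101001


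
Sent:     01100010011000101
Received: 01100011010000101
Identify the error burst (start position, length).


XOR: 00000001001000000

Burst at position 7, length 4


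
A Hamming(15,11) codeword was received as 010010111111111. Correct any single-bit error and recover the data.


Syndrome = 0: no error detected

Data: 01011111111 (no errors)


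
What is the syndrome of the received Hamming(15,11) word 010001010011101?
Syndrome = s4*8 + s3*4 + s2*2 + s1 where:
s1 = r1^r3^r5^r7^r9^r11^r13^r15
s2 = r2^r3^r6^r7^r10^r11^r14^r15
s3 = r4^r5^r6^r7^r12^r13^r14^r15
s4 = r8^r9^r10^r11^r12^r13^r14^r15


s1=1, s2=0, s3=0, s4=1

Syndrome = 9 (error at position 9)


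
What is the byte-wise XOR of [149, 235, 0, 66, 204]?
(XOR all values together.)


XOR chain: 149 ^ 235 ^ 0 ^ 66 ^ 204 = 240

240


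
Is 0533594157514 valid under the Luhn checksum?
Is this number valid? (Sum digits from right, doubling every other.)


Luhn sum = 51
51 mod 10 = 1

Invalid (Luhn sum mod 10 = 1)


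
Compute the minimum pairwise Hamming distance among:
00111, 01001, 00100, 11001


Comparing all pairs, minimum distance: 1
Can detect 0 errors, correct 0 errors

1


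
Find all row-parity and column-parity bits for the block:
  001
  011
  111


Row parities: 101
Column parities: 101

Row P: 101, Col P: 101, Corner: 0


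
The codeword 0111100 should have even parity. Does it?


Number of 1s: 4

Yes, parity is correct (4 ones)


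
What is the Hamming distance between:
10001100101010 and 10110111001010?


XOR: 00111011100000
Count of 1s: 6

6


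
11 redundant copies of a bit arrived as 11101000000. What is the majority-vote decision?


Ones: 4 out of 11
Threshold: 6

0 (4/11 voted 1)


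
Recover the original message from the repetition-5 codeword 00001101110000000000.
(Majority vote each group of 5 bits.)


Groups: 00001, 10111, 00000, 00000
Majority votes: 0100

0100


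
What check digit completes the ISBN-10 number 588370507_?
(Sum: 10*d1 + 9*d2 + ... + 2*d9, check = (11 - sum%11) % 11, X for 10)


Weighted sum: 283
283 mod 11 = 8

Check digit: 3


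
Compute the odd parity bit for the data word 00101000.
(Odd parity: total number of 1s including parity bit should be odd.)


Number of 1s in data: 2
Parity bit: 1

1


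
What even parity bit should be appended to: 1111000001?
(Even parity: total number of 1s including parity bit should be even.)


Number of 1s in data: 5
Parity bit: 1

1


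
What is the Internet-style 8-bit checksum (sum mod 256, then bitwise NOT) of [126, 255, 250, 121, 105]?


Sum = 857 mod 256 = 89
Complement = 166

166


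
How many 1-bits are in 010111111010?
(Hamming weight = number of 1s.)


Counting 1s in 010111111010

8


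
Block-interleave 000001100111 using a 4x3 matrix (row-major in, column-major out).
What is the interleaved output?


Matrix:
  000
  001
  100
  111
Read columns: 001100010101

001100010101


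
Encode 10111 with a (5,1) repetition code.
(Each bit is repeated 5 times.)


Each bit -> 5 copies

1111100000111111111111111


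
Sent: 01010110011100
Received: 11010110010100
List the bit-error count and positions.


XOR: 10000000001000

2 error(s) at position(s): 0, 10


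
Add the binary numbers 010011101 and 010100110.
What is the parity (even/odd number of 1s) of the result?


010011101 = 157
010100110 = 166
Sum = 323 = 101000011
1s count = 4

even parity (4 ones in 101000011)


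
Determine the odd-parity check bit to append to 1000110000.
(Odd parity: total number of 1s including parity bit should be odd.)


Number of 1s in data: 3
Parity bit: 0

0


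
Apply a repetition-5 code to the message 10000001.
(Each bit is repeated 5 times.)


Each bit -> 5 copies

1111100000000000000000000000000000011111


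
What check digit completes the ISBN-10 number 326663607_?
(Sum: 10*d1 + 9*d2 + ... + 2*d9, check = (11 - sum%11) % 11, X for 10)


Weighted sum: 227
227 mod 11 = 7

Check digit: 4


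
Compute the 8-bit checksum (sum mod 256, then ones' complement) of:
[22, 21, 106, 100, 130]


Sum = 379 mod 256 = 123
Complement = 132

132


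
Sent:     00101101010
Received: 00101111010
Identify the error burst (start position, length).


XOR: 00000010000

Burst at position 6, length 1


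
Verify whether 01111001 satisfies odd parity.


Number of 1s: 5

Yes, parity is correct (5 ones)


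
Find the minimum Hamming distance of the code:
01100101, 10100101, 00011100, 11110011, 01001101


Comparing all pairs, minimum distance: 2
Can detect 1 errors, correct 0 errors

2


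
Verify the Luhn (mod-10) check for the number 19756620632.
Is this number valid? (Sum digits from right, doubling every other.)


Luhn sum = 43
43 mod 10 = 3

Invalid (Luhn sum mod 10 = 3)


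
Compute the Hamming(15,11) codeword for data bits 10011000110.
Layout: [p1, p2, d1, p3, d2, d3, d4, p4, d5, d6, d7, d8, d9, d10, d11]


Parity bits: p1=0, p2=1, p3=1, p4=1

011100111000110


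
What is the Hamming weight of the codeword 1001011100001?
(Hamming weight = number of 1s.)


Counting 1s in 1001011100001

6


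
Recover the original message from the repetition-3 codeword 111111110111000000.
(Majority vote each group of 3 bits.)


Groups: 111, 111, 110, 111, 000, 000
Majority votes: 111100

111100


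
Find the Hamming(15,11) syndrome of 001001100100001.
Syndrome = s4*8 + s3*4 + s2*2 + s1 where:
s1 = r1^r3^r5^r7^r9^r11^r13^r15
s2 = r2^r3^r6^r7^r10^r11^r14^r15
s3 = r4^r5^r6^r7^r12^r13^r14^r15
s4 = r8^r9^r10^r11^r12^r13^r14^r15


s1=1, s2=1, s3=1, s4=0

Syndrome = 7 (error at position 7)


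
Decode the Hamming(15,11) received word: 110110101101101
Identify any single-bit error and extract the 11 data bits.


Syndrome = 8: error at position 8

Data: 01011101101 (corrected bit 8)


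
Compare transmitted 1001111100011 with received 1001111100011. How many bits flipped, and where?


XOR: 0000000000000

0 errors (received matches sent)


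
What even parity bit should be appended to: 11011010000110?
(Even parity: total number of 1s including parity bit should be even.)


Number of 1s in data: 7
Parity bit: 1

1


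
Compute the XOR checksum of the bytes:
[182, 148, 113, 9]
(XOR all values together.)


XOR chain: 182 ^ 148 ^ 113 ^ 9 = 90

90


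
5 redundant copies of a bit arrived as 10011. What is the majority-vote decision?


Ones: 3 out of 5
Threshold: 3

1 (3/5 voted 1)


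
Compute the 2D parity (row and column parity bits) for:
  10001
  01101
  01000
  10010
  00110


Row parities: 01100
Column parities: 00000

Row P: 01100, Col P: 00000, Corner: 0


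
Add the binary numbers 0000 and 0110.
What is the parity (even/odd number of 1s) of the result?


0000 = 0
0110 = 6
Sum = 6 = 110
1s count = 2

even parity (2 ones in 110)


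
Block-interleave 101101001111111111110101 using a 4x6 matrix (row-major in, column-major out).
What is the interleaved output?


Matrix:
  101101
  001111
  111111
  110101
Read columns: 101100111110111101101111

101100111110111101101111


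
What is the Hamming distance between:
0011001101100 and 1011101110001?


XOR: 1000100011101
Count of 1s: 6

6


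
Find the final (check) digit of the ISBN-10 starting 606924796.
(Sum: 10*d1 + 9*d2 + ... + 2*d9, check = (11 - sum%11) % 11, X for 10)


Weighted sum: 270
270 mod 11 = 6

Check digit: 5


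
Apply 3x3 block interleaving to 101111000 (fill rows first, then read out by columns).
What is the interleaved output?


Matrix:
  101
  111
  000
Read columns: 110010110

110010110


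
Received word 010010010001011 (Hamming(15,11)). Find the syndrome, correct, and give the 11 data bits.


Syndrome = 2: error at position 2

Data: 01000001011 (corrected bit 2)


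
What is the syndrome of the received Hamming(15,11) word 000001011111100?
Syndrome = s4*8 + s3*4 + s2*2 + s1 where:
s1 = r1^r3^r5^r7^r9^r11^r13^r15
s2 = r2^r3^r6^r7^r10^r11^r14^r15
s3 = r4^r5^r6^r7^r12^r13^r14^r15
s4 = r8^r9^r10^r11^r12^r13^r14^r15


s1=1, s2=1, s3=1, s4=0

Syndrome = 7 (error at position 7)


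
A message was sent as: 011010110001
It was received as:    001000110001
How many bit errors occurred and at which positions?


XOR: 010010000000

2 error(s) at position(s): 1, 4


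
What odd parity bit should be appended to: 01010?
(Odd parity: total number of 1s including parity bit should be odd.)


Number of 1s in data: 2
Parity bit: 1

1


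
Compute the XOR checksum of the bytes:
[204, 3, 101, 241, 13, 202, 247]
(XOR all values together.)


XOR chain: 204 ^ 3 ^ 101 ^ 241 ^ 13 ^ 202 ^ 247 = 107

107


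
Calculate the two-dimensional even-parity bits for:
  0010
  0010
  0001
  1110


Row parities: 1111
Column parities: 1111

Row P: 1111, Col P: 1111, Corner: 0


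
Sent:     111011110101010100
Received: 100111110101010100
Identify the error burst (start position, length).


XOR: 011100000000000000

Burst at position 1, length 3


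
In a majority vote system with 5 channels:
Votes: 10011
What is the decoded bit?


Ones: 3 out of 5
Threshold: 3

1 (3/5 voted 1)


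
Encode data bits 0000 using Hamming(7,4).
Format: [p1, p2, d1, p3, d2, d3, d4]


Parity bits: p1=0, p2=0, p3=0

0000000


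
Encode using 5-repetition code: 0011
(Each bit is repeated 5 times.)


Each bit -> 5 copies

00000000001111111111


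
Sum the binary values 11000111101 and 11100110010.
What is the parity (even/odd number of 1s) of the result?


11000111101 = 1597
11100110010 = 1842
Sum = 3439 = 110101101111
1s count = 9

odd parity (9 ones in 110101101111)


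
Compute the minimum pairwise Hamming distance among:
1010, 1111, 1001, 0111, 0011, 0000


Comparing all pairs, minimum distance: 1
Can detect 0 errors, correct 0 errors

1


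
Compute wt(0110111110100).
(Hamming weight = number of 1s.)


Counting 1s in 0110111110100

8


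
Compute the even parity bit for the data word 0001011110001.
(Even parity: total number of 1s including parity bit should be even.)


Number of 1s in data: 6
Parity bit: 0

0


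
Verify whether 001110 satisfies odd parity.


Number of 1s: 3

Yes, parity is correct (3 ones)


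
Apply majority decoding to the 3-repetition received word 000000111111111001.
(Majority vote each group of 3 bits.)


Groups: 000, 000, 111, 111, 111, 001
Majority votes: 001110

001110


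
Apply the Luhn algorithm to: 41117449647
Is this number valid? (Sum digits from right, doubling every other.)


Luhn sum = 58
58 mod 10 = 8

Invalid (Luhn sum mod 10 = 8)


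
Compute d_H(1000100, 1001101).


XOR: 0001001
Count of 1s: 2

2


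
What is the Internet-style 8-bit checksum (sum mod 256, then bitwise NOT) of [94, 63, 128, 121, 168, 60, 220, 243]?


Sum = 1097 mod 256 = 73
Complement = 182

182


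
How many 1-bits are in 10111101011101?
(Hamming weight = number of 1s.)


Counting 1s in 10111101011101

10


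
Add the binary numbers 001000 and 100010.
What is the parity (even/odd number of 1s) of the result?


001000 = 8
100010 = 34
Sum = 42 = 101010
1s count = 3

odd parity (3 ones in 101010)


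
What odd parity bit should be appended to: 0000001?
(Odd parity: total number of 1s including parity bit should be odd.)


Number of 1s in data: 1
Parity bit: 0

0


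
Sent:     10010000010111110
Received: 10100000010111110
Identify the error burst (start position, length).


XOR: 00110000000000000

Burst at position 2, length 2


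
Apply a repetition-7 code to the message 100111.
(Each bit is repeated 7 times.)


Each bit -> 7 copies

111111100000000000000111111111111111111111


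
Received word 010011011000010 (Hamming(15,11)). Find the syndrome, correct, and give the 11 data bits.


Syndrome = 14: error at position 14

Data: 01101000000 (corrected bit 14)


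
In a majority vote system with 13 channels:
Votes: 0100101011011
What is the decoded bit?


Ones: 7 out of 13
Threshold: 7

1 (7/13 voted 1)


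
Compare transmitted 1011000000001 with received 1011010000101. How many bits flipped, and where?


XOR: 0000010000100

2 error(s) at position(s): 5, 10


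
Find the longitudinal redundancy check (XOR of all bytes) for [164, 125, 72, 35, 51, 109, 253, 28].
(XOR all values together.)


XOR chain: 164 ^ 125 ^ 72 ^ 35 ^ 51 ^ 109 ^ 253 ^ 28 = 13

13


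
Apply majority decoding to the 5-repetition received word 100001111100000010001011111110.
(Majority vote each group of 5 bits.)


Groups: 10000, 11111, 00000, 01000, 10111, 11110
Majority votes: 010011

010011


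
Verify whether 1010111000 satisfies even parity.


Number of 1s: 5

No, parity error (5 ones)


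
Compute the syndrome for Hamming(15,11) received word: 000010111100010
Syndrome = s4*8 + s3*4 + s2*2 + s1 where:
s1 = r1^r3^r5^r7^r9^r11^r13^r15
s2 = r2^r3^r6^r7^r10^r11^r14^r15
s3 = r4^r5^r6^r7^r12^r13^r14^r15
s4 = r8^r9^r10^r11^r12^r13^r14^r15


s1=1, s2=1, s3=1, s4=0

Syndrome = 7 (error at position 7)


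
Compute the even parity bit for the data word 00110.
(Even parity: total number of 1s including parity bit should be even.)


Number of 1s in data: 2
Parity bit: 0

0


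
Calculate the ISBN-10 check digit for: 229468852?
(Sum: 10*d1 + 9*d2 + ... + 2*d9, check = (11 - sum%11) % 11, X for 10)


Weighted sum: 265
265 mod 11 = 1

Check digit: X


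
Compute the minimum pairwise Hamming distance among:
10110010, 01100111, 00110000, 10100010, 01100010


Comparing all pairs, minimum distance: 1
Can detect 0 errors, correct 0 errors

1


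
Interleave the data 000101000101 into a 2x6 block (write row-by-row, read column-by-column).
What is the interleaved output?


Matrix:
  000101
  000101
Read columns: 000000110011

000000110011


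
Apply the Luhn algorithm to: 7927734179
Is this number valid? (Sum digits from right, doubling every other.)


Luhn sum = 56
56 mod 10 = 6

Invalid (Luhn sum mod 10 = 6)


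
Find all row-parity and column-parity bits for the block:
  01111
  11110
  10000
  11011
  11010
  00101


Row parities: 001010
Column parities: 00101

Row P: 001010, Col P: 00101, Corner: 0


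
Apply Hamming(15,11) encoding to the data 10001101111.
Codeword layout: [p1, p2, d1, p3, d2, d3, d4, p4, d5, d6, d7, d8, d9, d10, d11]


Parity bits: p1=0, p2=0, p3=0, p4=0

001000001101111


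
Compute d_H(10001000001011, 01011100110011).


XOR: 11010100111000
Count of 1s: 7

7


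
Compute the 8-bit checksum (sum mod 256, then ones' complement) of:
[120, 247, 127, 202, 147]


Sum = 843 mod 256 = 75
Complement = 180

180


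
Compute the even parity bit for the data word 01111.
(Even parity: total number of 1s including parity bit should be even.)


Number of 1s in data: 4
Parity bit: 0

0


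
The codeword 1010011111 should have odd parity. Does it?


Number of 1s: 7

Yes, parity is correct (7 ones)


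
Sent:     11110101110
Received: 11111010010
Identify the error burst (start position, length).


XOR: 00001111100

Burst at position 4, length 5


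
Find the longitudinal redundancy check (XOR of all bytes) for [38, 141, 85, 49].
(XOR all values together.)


XOR chain: 38 ^ 141 ^ 85 ^ 49 = 207

207


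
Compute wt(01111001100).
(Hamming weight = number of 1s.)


Counting 1s in 01111001100

6


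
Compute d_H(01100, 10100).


XOR: 11000
Count of 1s: 2

2


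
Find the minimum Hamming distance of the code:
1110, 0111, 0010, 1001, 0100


Comparing all pairs, minimum distance: 2
Can detect 1 errors, correct 0 errors

2


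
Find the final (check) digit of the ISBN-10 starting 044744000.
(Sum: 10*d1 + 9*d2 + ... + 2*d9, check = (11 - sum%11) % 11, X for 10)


Weighted sum: 161
161 mod 11 = 7

Check digit: 4


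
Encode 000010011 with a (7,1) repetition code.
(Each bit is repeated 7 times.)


Each bit -> 7 copies

000000000000000000000000000011111110000000000000011111111111111


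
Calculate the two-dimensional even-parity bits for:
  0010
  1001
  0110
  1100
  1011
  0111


Row parities: 100011
Column parities: 1101

Row P: 100011, Col P: 1101, Corner: 1


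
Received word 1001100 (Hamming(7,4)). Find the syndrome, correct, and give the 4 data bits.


Syndrome = 0: no error detected

Data: 0100 (no errors)


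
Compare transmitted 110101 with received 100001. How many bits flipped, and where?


XOR: 010100

2 error(s) at position(s): 1, 3


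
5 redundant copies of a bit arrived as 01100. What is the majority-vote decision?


Ones: 2 out of 5
Threshold: 3

0 (2/5 voted 1)


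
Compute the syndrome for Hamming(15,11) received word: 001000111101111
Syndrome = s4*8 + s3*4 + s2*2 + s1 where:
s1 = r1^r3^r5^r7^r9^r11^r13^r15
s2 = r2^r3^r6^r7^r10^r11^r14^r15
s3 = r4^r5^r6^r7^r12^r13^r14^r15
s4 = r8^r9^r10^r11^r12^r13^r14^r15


s1=1, s2=1, s3=1, s4=1

Syndrome = 15 (error at position 15)


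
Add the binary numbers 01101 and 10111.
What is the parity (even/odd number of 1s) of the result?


01101 = 13
10111 = 23
Sum = 36 = 100100
1s count = 2

even parity (2 ones in 100100)


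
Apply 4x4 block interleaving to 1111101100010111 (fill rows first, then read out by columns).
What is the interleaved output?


Matrix:
  1111
  1011
  0001
  0111
Read columns: 1100100111011111

1100100111011111


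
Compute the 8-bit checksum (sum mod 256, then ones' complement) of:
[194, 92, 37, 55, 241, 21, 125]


Sum = 765 mod 256 = 253
Complement = 2

2


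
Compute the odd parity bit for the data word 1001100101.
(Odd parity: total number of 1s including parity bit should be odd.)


Number of 1s in data: 5
Parity bit: 0

0


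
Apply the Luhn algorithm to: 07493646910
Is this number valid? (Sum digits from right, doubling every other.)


Luhn sum = 42
42 mod 10 = 2

Invalid (Luhn sum mod 10 = 2)


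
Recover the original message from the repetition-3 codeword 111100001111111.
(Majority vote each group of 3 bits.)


Groups: 111, 100, 001, 111, 111
Majority votes: 10011

10011


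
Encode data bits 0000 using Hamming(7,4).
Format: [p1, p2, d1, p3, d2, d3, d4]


Parity bits: p1=0, p2=0, p3=0

0000000


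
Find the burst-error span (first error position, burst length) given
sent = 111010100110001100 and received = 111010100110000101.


XOR: 000000000000001001

Burst at position 14, length 4


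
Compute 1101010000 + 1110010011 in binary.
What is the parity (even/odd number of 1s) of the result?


1101010000 = 848
1110010011 = 915
Sum = 1763 = 11011100011
1s count = 7

odd parity (7 ones in 11011100011)


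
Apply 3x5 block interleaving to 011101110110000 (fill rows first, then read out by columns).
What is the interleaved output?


Matrix:
  01110
  11101
  10000
Read columns: 011110110100010

011110110100010


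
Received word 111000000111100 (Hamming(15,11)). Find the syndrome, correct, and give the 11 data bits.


Syndrome = 0: no error detected

Data: 10000111100 (no errors)


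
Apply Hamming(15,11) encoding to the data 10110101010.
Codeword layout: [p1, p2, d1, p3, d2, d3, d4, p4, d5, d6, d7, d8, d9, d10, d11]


Parity bits: p1=0, p2=1, p3=0, p4=1

011001110101010


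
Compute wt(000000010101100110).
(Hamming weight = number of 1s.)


Counting 1s in 000000010101100110

6


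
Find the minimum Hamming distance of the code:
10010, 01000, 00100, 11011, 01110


Comparing all pairs, minimum distance: 2
Can detect 1 errors, correct 0 errors

2


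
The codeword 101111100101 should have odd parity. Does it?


Number of 1s: 8

No, parity error (8 ones)


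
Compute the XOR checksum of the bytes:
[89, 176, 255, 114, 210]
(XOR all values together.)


XOR chain: 89 ^ 176 ^ 255 ^ 114 ^ 210 = 182

182


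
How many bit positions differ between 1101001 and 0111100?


XOR: 1010101
Count of 1s: 4

4


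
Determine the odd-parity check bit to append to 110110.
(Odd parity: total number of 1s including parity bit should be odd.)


Number of 1s in data: 4
Parity bit: 1

1


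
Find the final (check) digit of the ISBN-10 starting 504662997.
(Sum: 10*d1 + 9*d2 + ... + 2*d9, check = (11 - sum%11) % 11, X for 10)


Weighted sum: 247
247 mod 11 = 5

Check digit: 6


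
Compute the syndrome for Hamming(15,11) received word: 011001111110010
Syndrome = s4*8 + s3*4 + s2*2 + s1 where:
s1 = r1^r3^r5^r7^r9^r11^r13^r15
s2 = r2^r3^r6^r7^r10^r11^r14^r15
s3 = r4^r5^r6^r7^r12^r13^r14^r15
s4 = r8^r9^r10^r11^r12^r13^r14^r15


s1=0, s2=1, s3=1, s4=1

Syndrome = 14 (error at position 14)


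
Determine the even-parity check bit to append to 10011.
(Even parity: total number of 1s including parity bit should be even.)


Number of 1s in data: 3
Parity bit: 1

1


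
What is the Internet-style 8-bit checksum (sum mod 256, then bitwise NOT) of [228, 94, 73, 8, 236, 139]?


Sum = 778 mod 256 = 10
Complement = 245

245


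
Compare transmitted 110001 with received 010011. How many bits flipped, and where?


XOR: 100010

2 error(s) at position(s): 0, 4


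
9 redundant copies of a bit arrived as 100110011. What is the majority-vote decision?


Ones: 5 out of 9
Threshold: 5

1 (5/9 voted 1)


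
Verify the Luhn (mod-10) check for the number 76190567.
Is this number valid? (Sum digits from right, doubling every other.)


Luhn sum = 37
37 mod 10 = 7

Invalid (Luhn sum mod 10 = 7)


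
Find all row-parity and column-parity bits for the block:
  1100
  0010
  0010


Row parities: 011
Column parities: 1100

Row P: 011, Col P: 1100, Corner: 0


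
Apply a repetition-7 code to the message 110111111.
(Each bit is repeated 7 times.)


Each bit -> 7 copies

111111111111110000000111111111111111111111111111111111111111111


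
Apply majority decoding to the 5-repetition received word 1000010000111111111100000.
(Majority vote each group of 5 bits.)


Groups: 10000, 10000, 11111, 11111, 00000
Majority votes: 00110

00110


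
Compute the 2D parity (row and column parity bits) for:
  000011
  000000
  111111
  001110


Row parities: 0001
Column parities: 110010

Row P: 0001, Col P: 110010, Corner: 1


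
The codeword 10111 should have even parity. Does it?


Number of 1s: 4

Yes, parity is correct (4 ones)


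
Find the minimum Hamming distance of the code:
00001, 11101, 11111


Comparing all pairs, minimum distance: 1
Can detect 0 errors, correct 0 errors

1


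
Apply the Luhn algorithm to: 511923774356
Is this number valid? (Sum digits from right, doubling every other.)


Luhn sum = 50
50 mod 10 = 0

Valid (Luhn sum mod 10 = 0)


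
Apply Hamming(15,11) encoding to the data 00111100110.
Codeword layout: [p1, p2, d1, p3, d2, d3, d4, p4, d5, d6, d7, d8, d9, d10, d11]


Parity bits: p1=1, p2=0, p3=0, p4=0

100001101100110


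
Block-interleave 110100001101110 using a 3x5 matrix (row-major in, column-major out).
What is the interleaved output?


Matrix:
  11010
  00011
  01110
Read columns: 100101001111010

100101001111010


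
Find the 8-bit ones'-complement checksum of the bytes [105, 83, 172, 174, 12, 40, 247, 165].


Sum = 998 mod 256 = 230
Complement = 25

25


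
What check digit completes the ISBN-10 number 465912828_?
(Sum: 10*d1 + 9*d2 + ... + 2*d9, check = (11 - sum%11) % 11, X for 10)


Weighted sum: 267
267 mod 11 = 3

Check digit: 8


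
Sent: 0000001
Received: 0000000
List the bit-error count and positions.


XOR: 0000001

1 error(s) at position(s): 6


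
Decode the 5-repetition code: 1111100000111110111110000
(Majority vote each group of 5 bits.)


Groups: 11111, 00000, 11111, 01111, 10000
Majority votes: 10110

10110


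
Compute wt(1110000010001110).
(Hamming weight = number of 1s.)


Counting 1s in 1110000010001110

7


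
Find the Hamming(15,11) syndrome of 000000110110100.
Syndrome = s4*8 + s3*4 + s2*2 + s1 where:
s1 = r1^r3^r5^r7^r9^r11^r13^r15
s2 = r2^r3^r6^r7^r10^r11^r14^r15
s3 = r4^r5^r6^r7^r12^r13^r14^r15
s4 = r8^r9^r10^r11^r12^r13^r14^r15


s1=1, s2=1, s3=0, s4=0

Syndrome = 3 (error at position 3)


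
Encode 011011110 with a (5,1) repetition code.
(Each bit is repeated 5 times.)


Each bit -> 5 copies

000001111111111000001111111111111111111100000


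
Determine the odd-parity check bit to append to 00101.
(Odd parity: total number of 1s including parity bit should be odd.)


Number of 1s in data: 2
Parity bit: 1

1


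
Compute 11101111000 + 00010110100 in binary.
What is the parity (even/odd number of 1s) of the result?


11101111000 = 1912
00010110100 = 180
Sum = 2092 = 100000101100
1s count = 4

even parity (4 ones in 100000101100)


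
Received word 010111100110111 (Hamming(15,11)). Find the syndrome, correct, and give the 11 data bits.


Syndrome = 15: error at position 15

Data: 01110110110 (corrected bit 15)


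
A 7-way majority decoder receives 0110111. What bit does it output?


Ones: 5 out of 7
Threshold: 4

1 (5/7 voted 1)


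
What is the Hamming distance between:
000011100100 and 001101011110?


XOR: 001110111010
Count of 1s: 7

7


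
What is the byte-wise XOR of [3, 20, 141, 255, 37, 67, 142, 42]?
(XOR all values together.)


XOR chain: 3 ^ 20 ^ 141 ^ 255 ^ 37 ^ 67 ^ 142 ^ 42 = 167

167


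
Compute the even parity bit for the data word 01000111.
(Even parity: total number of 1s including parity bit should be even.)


Number of 1s in data: 4
Parity bit: 0

0
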